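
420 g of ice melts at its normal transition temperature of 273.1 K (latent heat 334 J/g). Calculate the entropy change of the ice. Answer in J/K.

Heat absorbed by the substance: Q = mL = 420 × 334 = 140280 J.
At constant T, ΔS = Q_rev/T = 140280 / 273.1 = 514 J/K.

ΔS = 514 J/K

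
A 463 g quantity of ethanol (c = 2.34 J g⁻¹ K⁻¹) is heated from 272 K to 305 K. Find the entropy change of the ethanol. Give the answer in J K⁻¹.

ΔS = 124 J/K

ΔS = ∫dQ_rev/T = m c ln(T₂/T₁) = 463 × 2.34 × ln(305/272) = 124 J/K.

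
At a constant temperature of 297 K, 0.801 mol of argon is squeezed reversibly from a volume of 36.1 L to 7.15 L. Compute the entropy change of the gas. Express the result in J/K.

For an isothermal ideal gas ΔS_gas = nR ln(V₂/V₁) = 0.801 × 8.314 × ln(7.15/36.1) = -10.8 J/K.

ΔS_gas = -10.8 J/K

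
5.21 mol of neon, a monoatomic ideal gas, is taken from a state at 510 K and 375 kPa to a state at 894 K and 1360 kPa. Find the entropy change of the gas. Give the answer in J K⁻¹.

ΔS = 4.98 J/K

ΔS = nC_p ln(T₂/T₁) − nR ln(P₂/P₁), with C_p = 5R/2 = 20.79 J mol⁻¹ K⁻¹ for a monoatomic ideal gas.
ΔS = 5.21 × [20.79 × ln(894/510) − 8.314 × ln(1360/375)] = 4.98 J/K.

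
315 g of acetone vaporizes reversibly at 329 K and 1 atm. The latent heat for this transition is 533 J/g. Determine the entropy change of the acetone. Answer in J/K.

Heat absorbed by the substance: Q = mL = 315 × 533 = 167895 J.
At constant T, ΔS = Q_rev/T = 167895 / 329 = 510 J/K.

ΔS = 510 J/K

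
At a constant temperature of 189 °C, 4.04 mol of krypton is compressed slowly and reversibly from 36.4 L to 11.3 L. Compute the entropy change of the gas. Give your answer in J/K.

For an isothermal ideal gas ΔS_gas = nR ln(V₂/V₁) = 4.04 × 8.314 × ln(11.3/36.4) = -39.3 J/K.

ΔS_gas = -39.3 J/K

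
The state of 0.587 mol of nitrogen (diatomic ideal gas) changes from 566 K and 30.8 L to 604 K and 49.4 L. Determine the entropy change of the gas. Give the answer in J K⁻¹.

ΔS = 3.1 J/K

Entropy is a state function: ΔS = nC_V ln(T₂/T₁) + nR ln(V₂/V₁), with C_V = 5R/2 = 20.79 J mol⁻¹ K⁻¹ for a diatomic ideal gas.
ΔS = 0.587 × [20.79 × ln(604/566) + 8.314 × ln(49.4/30.8)] = 3.1 J/K.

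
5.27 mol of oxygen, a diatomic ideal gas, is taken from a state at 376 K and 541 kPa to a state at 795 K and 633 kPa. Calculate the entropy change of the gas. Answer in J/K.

ΔS = nC_p ln(T₂/T₁) − nR ln(P₂/P₁), with C_p = 7R/2 = 29.1 J mol⁻¹ K⁻¹ for a diatomic ideal gas.
ΔS = 5.27 × [29.1 × ln(795/376) − 8.314 × ln(633/541)] = 108 J/K.

ΔS = 108 J/K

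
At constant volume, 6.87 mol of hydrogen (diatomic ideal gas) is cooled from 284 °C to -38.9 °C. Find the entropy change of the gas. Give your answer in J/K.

ΔS = -124 J/K

In kelvin: T₁ = 557.15 K, T₂ = 234.25 K. At constant volume, ΔS = nC_V ln(T₂/T₁) with C_V = 5R/2 = 20.79 J mol⁻¹ K⁻¹.
ΔS = 6.87 × 20.79 × ln(234.25/557.15) = -124 J/K.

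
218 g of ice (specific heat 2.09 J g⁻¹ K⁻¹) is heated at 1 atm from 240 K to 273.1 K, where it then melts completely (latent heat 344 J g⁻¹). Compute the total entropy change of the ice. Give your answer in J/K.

ΔS = 333 J/K

Warming step: ΔS₁ = m c ln(T_tr/T_i) = 218 × 2.09 × ln(273.1/240) = 58.87 J/K.
Phase change: ΔS₂ = +mL/T_tr = 218 × 344 / 273.1 = 274.6 J/K.
ΔS_total = (58.87) + (274.6) = 333 J/K.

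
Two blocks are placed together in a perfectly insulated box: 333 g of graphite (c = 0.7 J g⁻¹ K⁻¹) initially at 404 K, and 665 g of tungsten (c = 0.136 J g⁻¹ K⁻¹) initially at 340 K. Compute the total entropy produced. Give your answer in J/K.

Energy balance: T_f = (m₁c₁T₁ + m₂c₂T₂)/(m₁c₁ + m₂c₂) = 386.11 K.
ΔS₁ = m₁c₁ ln(T_f/T₁) = 233.1 × ln(386.11/404) = -10.558 J/K.
ΔS₂ = m₂c₂ ln(T_f/T₂) = 90.44 × ln(386.11/340) = 11.502 J/K.
ΔS_total = -10.558 + 11.502 = 0.944 J/K.

ΔS_total = 0.944 J/K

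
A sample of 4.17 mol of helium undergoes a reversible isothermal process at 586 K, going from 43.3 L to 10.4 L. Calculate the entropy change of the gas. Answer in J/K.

ΔS_gas = -49.5 J/K

For an isothermal ideal gas ΔS_gas = nR ln(V₂/V₁) = 4.17 × 8.314 × ln(10.4/43.3) = -49.5 J/K.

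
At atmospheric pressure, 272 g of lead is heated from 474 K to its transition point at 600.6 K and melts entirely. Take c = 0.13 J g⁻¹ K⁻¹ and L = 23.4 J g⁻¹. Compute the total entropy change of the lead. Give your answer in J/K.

Warming step: ΔS₁ = m c ln(T_tr/T_i) = 272 × 0.13 × ln(600.6/474) = 8.37 J/K.
Phase change: ΔS₂ = +mL/T_tr = 272 × 23.4 / 600.6 = 10.6 J/K.
ΔS_total = (8.37) + (10.6) = 19 J/K.

ΔS = 19 J/K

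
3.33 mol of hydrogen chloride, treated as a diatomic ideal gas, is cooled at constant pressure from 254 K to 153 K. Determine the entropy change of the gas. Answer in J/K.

At constant pressure, ΔS = nC_p ln(T₂/T₁) with C_p = 7R/2 = 29.1 J mol⁻¹ K⁻¹.
ΔS = 3.33 × 29.1 × ln(153/254) = -49.1 J/K.

ΔS = -49.1 J/K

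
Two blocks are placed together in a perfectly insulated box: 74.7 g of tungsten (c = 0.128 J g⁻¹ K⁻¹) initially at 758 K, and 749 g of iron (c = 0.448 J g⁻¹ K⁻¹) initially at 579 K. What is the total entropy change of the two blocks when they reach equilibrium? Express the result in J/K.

Energy balance: T_f = (m₁c₁T₁ + m₂c₂T₂)/(m₁c₁ + m₂c₂) = 583.96 K.
ΔS₁ = m₁c₁ ln(T_f/T₁) = 9.5616 × ln(583.96/758) = -2.494 J/K.
ΔS₂ = m₂c₂ ln(T_f/T₂) = 335.552 × ln(583.96/579) = 2.862 J/K.
ΔS_total = -2.494 + 2.862 = 0.368 J/K.

ΔS_total = 0.368 J/K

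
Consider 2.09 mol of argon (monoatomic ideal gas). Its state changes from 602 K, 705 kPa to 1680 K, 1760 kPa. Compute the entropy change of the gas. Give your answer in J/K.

ΔS = 28.7 J/K

ΔS = nC_p ln(T₂/T₁) − nR ln(P₂/P₁), with C_p = 5R/2 = 20.79 J mol⁻¹ K⁻¹ for a monoatomic ideal gas.
ΔS = 2.09 × [20.79 × ln(1680/602) − 8.314 × ln(1760/705)] = 28.7 J/K.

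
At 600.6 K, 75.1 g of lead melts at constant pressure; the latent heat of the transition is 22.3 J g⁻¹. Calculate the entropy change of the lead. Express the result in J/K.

Heat absorbed by the substance: Q = mL = 75.1 × 22.3 = 1674.73 J.
At constant T, ΔS = Q_rev/T = 1674.73 / 600.6 = 2.79 J/K.

ΔS = 2.79 J/K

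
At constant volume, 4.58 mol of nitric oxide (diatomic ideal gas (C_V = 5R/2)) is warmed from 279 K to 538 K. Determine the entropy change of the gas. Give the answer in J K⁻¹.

ΔS = 62.5 J/K

At constant volume, ΔS = nC_V ln(T₂/T₁) with C_V = 5R/2 = 20.79 J mol⁻¹ K⁻¹.
ΔS = 4.58 × 20.79 × ln(538/279) = 62.5 J/K.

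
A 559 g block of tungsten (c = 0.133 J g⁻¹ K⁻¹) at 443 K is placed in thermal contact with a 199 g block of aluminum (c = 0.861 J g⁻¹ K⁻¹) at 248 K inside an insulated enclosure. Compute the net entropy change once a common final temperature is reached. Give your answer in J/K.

Energy balance: T_f = (m₁c₁T₁ + m₂c₂T₂)/(m₁c₁ + m₂c₂) = 307.01 K.
ΔS₁ = m₁c₁ ln(T_f/T₁) = 74.347 × ln(307.01/443) = -27.26 J/K.
ΔS₂ = m₂c₂ ln(T_f/T₂) = 171.339 × ln(307.01/248) = 36.57 J/K.
ΔS_total = -27.26 + 36.57 = 9.31 J/K.

ΔS_total = 9.31 J/K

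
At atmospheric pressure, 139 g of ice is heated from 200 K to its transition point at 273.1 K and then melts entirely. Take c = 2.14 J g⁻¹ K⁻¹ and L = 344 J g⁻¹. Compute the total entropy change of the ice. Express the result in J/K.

ΔS = 268 J/K

Warming step: ΔS₁ = m c ln(T_tr/T_i) = 139 × 2.14 × ln(273.1/200) = 92.66 J/K.
Phase change: ΔS₂ = +mL/T_tr = 139 × 344 / 273.1 = 175.1 J/K.
ΔS_total = (92.66) + (175.1) = 268 J/K.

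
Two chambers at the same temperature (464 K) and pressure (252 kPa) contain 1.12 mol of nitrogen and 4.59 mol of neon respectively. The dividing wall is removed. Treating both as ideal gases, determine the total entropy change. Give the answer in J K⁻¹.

Mole fractions: x_A = 1.12/5.71 = 0.196, x_B = 0.804.
ΔS_mix = −R(n_A ln x_A + n_B ln x_B) = −8.314 × (1.12 ln 0.196 + 4.59 ln 0.804) = 23.5 J/K.

ΔS_mix = 23.5 J/K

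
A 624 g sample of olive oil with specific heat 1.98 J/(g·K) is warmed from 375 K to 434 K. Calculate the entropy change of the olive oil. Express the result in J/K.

ΔS = 181 J/K

ΔS = ∫dQ_rev/T = m c ln(T₂/T₁) = 624 × 1.98 × ln(434/375) = 181 J/K.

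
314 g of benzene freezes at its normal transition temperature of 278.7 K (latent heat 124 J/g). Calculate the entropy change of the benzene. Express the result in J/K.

Heat released by the substance: Q = −mL = −314 × 124 = −38936 J.
At constant T, ΔS = Q_rev/T = −38936 / 278.7 = -140 J/K.

ΔS = -140 J/K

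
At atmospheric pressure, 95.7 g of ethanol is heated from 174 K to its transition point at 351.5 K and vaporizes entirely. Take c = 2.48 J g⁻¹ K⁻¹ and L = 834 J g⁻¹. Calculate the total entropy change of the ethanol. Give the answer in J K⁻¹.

ΔS = 394 J/K

Warming step: ΔS₁ = m c ln(T_tr/T_i) = 95.7 × 2.48 × ln(351.5/174) = 166.9 J/K.
Phase change: ΔS₂ = +mL/T_tr = 95.7 × 834 / 351.5 = 227.1 J/K.
ΔS_total = (166.9) + (227.1) = 394 J/K.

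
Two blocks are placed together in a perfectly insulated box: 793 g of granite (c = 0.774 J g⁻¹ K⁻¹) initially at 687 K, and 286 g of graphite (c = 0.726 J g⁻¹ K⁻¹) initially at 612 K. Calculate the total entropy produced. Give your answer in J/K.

ΔS_total = 1.02 J/K

Energy balance: T_f = (m₁c₁T₁ + m₂c₂T₂)/(m₁c₁ + m₂c₂) = 668.04 K.
ΔS₁ = m₁c₁ ln(T_f/T₁) = 613.782 × ln(668.04/687) = -17.176 J/K.
ΔS₂ = m₂c₂ ln(T_f/T₂) = 207.636 × ln(668.04/612) = 18.193 J/K.
ΔS_total = -17.176 + 18.193 = 1.02 J/K.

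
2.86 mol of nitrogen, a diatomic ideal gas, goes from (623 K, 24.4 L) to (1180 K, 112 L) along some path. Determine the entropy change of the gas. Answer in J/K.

ΔS = 74.2 J/K

Entropy is a state function: ΔS = nC_V ln(T₂/T₁) + nR ln(V₂/V₁), with C_V = 5R/2 = 20.79 J mol⁻¹ K⁻¹ for a diatomic ideal gas.
ΔS = 2.86 × [20.79 × ln(1180/623) + 8.314 × ln(112/24.4)] = 74.2 J/K.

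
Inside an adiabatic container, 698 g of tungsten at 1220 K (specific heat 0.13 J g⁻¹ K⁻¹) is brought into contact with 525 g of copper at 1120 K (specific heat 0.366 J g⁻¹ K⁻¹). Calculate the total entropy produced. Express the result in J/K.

ΔS_total = 0.228 J/K

Energy balance: T_f = (m₁c₁T₁ + m₂c₂T₂)/(m₁c₁ + m₂c₂) = 1152.1 K.
ΔS₁ = m₁c₁ ln(T_f/T₁) = 90.74 × ln(1152.1/1220) = -5.198 J/K.
ΔS₂ = m₂c₂ ln(T_f/T₂) = 192.15 × ln(1152.1/1120) = 5.426 J/K.
ΔS_total = -5.198 + 5.426 = 0.228 J/K.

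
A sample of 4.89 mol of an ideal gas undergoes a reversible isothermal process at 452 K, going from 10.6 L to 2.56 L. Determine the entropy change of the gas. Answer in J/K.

ΔS_gas = -57.8 J/K

For an isothermal ideal gas ΔS_gas = nR ln(V₂/V₁) = 4.89 × 8.314 × ln(2.56/10.6) = -57.8 J/K.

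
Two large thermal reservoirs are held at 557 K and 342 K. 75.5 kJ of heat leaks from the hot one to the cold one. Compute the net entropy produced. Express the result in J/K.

ΔS_total = 85.2 J/K

ΔS_hot = −Q/T_H = −75500/557 = -135.55 J/K and ΔS_cold = +Q/T_C = 75500/342 = 220.76 J/K.
ΔS_total = -135.55 + 220.76 = 85.2 J/K, positive as the second law requires.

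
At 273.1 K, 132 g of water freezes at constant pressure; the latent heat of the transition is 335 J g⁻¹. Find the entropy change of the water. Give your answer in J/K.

ΔS = -162 J/K

Heat released by the substance: Q = −mL = −132 × 335 = −44220 J.
At constant T, ΔS = Q_rev/T = −44220 / 273.1 = -162 J/K.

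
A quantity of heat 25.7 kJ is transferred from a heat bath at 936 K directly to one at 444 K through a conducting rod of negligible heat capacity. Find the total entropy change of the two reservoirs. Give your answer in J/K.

ΔS_hot = −Q/T_H = −25700/936 = -27.46 J/K and ΔS_cold = +Q/T_C = 25700/444 = 57.88 J/K.
ΔS_total = -27.46 + 57.88 = 30.4 J/K, positive as the second law requires.

ΔS_total = 30.4 J/K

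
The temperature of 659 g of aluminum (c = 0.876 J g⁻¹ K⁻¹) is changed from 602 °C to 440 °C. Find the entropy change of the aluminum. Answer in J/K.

In kelvin: T₁ = 875.15 K, T₂ = 713.15 K. ΔS = ∫dQ_rev/T = m c ln(T₂/T₁) = 659 × 0.876 × ln(713.15/875.15) = -118 J/K.

ΔS = -118 J/K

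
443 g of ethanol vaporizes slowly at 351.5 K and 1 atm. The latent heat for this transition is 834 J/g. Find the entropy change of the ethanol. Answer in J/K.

Heat absorbed by the substance: Q = mL = 443 × 834 = 369462 J.
At constant T, ΔS = Q_rev/T = 369462 / 351.5 = 1050 J/K.

ΔS = 1050 J/K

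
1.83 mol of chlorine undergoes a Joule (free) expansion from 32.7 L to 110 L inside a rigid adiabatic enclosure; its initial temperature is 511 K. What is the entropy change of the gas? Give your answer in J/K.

ΔS_gas = 18.5 J/K

No heat is exchanged and no work is done, so the ideal-gas temperature stays constant.
Entropy is a state function; using a reversible isothermal path, ΔS_gas = nR ln(V₂/V₁) = 1.83 × 8.314 × ln(110/32.7) = 18.5 J/K.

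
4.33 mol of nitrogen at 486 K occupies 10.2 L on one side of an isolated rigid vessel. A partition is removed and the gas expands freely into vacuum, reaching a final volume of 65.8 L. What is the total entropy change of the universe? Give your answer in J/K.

No heat is exchanged and no work is done, so the ideal-gas temperature stays constant.
Entropy is a state function; using a reversible isothermal path, ΔS_gas = nR ln(V₂/V₁) = 4.33 × 8.314 × ln(65.8/10.2) = 67.1 J/K.
The insulated surroundings exchange no heat, so ΔS_surr = 0 and ΔS_universe = ΔS_gas.

ΔS_universe = 67.1 J/K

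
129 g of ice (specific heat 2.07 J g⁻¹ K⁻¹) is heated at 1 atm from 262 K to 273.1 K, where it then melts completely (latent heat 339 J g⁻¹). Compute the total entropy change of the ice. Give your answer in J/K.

ΔS = 171 J/K

Warming step: ΔS₁ = m c ln(T_tr/T_i) = 129 × 2.07 × ln(273.1/262) = 11.08 J/K.
Phase change: ΔS₂ = +mL/T_tr = 129 × 339 / 273.1 = 160.1 J/K.
ΔS_total = (11.08) + (160.1) = 171 J/K.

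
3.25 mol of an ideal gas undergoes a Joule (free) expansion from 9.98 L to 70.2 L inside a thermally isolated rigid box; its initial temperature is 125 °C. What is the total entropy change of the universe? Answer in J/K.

ΔS_universe = 52.7 J/K

For an ideal gas in free expansion Q = 0 and W = 0, so T is unchanged.
Entropy is a state function; using a reversible isothermal path, ΔS_gas = nR ln(V₂/V₁) = 3.25 × 8.314 × ln(70.2/9.98) = 52.7 J/K.
The insulated surroundings exchange no heat, so ΔS_surr = 0 and ΔS_universe = ΔS_gas.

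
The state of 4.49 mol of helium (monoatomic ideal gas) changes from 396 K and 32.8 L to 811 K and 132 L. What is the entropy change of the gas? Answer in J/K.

ΔS = 92.1 J/K

Entropy is a state function: ΔS = nC_V ln(T₂/T₁) + nR ln(V₂/V₁), with C_V = 3R/2 = 12.47 J mol⁻¹ K⁻¹ for a monoatomic ideal gas.
ΔS = 4.49 × [12.47 × ln(811/396) + 8.314 × ln(132/32.8)] = 92.1 J/K.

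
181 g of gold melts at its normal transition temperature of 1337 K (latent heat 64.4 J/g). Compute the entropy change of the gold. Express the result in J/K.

ΔS = 8.72 J/K

Heat absorbed by the substance: Q = mL = 181 × 64.4 = 11656.4 J.
At constant T, ΔS = Q_rev/T = 11656.4 / 1337 = 8.72 J/K.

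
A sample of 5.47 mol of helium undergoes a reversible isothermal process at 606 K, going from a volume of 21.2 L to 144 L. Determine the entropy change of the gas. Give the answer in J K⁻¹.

For an isothermal ideal gas ΔS_gas = nR ln(V₂/V₁) = 5.47 × 8.314 × ln(144/21.2) = 87.1 J/K.

ΔS_gas = 87.1 J/K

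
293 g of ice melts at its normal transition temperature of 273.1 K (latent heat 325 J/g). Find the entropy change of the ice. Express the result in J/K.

Heat absorbed by the substance: Q = mL = 293 × 325 = 95225 J.
At constant T, ΔS = Q_rev/T = 95225 / 273.1 = 349 J/K.

ΔS = 349 J/K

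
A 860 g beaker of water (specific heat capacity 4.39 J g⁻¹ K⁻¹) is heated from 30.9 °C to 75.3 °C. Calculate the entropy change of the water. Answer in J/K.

In kelvin: T₁ = 304.05 K, T₂ = 348.45 K. ΔS = ∫dQ_rev/T = m c ln(T₂/T₁) = 860 × 4.39 × ln(348.45/304.05) = 515 J/K.

ΔS = 515 J/K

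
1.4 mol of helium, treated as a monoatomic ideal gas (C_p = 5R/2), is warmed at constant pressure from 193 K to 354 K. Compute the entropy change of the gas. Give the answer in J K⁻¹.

ΔS = 17.7 J/K

At constant pressure, ΔS = nC_p ln(T₂/T₁) with C_p = 5R/2 = 20.79 J mol⁻¹ K⁻¹.
ΔS = 1.4 × 20.79 × ln(354/193) = 17.7 J/K.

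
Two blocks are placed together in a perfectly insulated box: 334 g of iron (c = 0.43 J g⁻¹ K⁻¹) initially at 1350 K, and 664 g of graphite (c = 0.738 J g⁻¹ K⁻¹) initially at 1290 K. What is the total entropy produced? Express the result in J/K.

ΔS_total = 0.116 J/K

Energy balance: T_f = (m₁c₁T₁ + m₂c₂T₂)/(m₁c₁ + m₂c₂) = 1303.6 K.
ΔS₁ = m₁c₁ ln(T_f/T₁) = 143.62 × ln(1303.6/1350) = -5.023 J/K.
ΔS₂ = m₂c₂ ln(T_f/T₂) = 490.032 × ln(1303.6/1290) = 5.139 J/K.
ΔS_total = -5.023 + 5.139 = 0.116 J/K.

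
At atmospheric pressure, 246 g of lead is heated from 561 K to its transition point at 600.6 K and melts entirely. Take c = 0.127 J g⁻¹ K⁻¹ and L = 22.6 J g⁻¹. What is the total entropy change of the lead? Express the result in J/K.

Warming step: ΔS₁ = m c ln(T_tr/T_i) = 246 × 0.127 × ln(600.6/561) = 2.131 J/K.
Phase change: ΔS₂ = +mL/T_tr = 246 × 22.6 / 600.6 = 9.257 J/K.
ΔS_total = (2.131) + (9.257) = 11.4 J/K.

ΔS = 11.4 J/K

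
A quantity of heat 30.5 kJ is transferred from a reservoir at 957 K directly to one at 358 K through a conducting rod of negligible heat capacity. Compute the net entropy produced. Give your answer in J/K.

ΔS_hot = −Q/T_H = −30500/957 = -31.87 J/K and ΔS_cold = +Q/T_C = 30500/358 = 85.2 J/K.
ΔS_total = -31.87 + 85.2 = 53.3 J/K, positive as the second law requires.

ΔS_total = 53.3 J/K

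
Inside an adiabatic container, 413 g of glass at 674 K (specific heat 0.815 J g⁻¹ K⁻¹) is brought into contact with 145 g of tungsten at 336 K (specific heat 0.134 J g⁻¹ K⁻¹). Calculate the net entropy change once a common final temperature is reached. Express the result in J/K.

Energy balance: T_f = (m₁c₁T₁ + m₂c₂T₂)/(m₁c₁ + m₂c₂) = 655.55 K.
ΔS₁ = m₁c₁ ln(T_f/T₁) = 336.595 × ln(655.55/674) = -9.34 J/K.
ΔS₂ = m₂c₂ ln(T_f/T₂) = 19.43 × ln(655.55/336) = 12.99 J/K.
ΔS_total = -9.34 + 12.99 = 3.65 J/K.

ΔS_total = 3.65 J/K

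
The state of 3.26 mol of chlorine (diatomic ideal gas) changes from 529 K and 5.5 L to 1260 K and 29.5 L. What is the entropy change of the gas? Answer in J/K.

Entropy is a state function: ΔS = nC_V ln(T₂/T₁) + nR ln(V₂/V₁), with C_V = 5R/2 = 20.79 J mol⁻¹ K⁻¹ for a diatomic ideal gas.
ΔS = 3.26 × [20.79 × ln(1260/529) + 8.314 × ln(29.5/5.5)] = 104 J/K.

ΔS = 104 J/K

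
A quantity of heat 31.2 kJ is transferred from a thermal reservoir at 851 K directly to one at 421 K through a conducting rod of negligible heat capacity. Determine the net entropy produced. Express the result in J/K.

ΔS_hot = −Q/T_H = −31200/851 = -36.663 J/K and ΔS_cold = +Q/T_C = 31200/421 = 74.109 J/K.
ΔS_total = -36.663 + 74.109 = 37.4 J/K, positive as the second law requires.

ΔS_total = 37.4 J/K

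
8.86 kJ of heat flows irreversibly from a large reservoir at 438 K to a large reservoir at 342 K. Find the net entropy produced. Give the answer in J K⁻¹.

ΔS_hot = −Q/T_H = −8860/438 = -20.23 J/K and ΔS_cold = +Q/T_C = 8860/342 = 25.91 J/K.
ΔS_total = -20.23 + 25.91 = 5.68 J/K, positive as the second law requires.

ΔS_total = 5.68 J/K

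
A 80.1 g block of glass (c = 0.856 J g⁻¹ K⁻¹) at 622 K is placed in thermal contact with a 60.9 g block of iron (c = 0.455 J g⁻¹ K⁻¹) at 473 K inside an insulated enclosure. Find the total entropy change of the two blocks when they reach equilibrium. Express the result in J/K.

Energy balance: T_f = (m₁c₁T₁ + m₂c₂T₂)/(m₁c₁ + m₂c₂) = 579.12 K.
ΔS₁ = m₁c₁ ln(T_f/T₁) = 68.5656 × ln(579.12/622) = -4.8982 J/K.
ΔS₂ = m₂c₂ ln(T_f/T₂) = 27.7095 × ln(579.12/473) = 5.6086 J/K.
ΔS_total = -4.8982 + 5.6086 = 0.71 J/K.

ΔS_total = 0.71 J/K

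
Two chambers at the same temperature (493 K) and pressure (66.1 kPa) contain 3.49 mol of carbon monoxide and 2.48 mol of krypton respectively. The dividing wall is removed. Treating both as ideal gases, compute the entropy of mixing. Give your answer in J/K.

ΔS_mix = 33.7 J/K

Mole fractions: x_A = 3.49/5.97 = 0.585, x_B = 0.415.
ΔS_mix = −R(n_A ln x_A + n_B ln x_B) = −8.314 × (3.49 ln 0.585 + 2.48 ln 0.415) = 33.7 J/K.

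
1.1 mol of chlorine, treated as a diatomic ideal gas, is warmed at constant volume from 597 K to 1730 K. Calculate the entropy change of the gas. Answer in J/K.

At constant volume, ΔS = nC_V ln(T₂/T₁) with C_V = 5R/2 = 20.79 J mol⁻¹ K⁻¹.
ΔS = 1.1 × 20.79 × ln(1730/597) = 24.3 J/K.

ΔS = 24.3 J/K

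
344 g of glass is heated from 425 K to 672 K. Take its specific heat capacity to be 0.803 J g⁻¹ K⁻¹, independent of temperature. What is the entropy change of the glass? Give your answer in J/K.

ΔS = 127 J/K

ΔS = ∫dQ_rev/T = m c ln(T₂/T₁) = 344 × 0.803 × ln(672/425) = 127 J/K.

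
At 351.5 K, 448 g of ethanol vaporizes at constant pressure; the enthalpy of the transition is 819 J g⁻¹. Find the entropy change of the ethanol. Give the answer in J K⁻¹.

ΔS = 1040 J/K

Heat absorbed by the substance: Q = mL = 448 × 819 = 366912 J.
At constant T, ΔS = Q_rev/T = 366912 / 351.5 = 1040 J/K.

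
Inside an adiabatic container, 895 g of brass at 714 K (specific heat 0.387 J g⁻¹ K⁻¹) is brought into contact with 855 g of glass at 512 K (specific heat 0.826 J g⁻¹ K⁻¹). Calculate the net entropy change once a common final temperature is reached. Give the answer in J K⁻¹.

ΔS_total = 13.3 J/K

Energy balance: T_f = (m₁c₁T₁ + m₂c₂T₂)/(m₁c₁ + m₂c₂) = 578.47 K.
ΔS₁ = m₁c₁ ln(T_f/T₁) = 346.365 × ln(578.47/714) = -72.91 J/K.
ΔS₂ = m₂c₂ ln(T_f/T₂) = 706.23 × ln(578.47/512) = 86.2 J/K.
ΔS_total = -72.91 + 86.2 = 13.3 J/K.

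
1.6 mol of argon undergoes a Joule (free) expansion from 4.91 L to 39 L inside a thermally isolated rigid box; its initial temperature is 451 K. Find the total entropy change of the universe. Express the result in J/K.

For an ideal gas in free expansion Q = 0 and W = 0, so T is unchanged.
Entropy is a state function; using a reversible isothermal path, ΔS_gas = nR ln(V₂/V₁) = 1.6 × 8.314 × ln(39/4.91) = 27.6 J/K.
The insulated surroundings exchange no heat, so ΔS_surr = 0 and ΔS_universe = ΔS_gas.

ΔS_universe = 27.6 J/K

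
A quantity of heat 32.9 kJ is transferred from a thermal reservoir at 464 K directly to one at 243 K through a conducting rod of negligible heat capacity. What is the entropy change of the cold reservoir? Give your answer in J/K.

The cold reservoir gains heat Q, so ΔS_cold = +Q/T_C = 32900/243 = 135 J/K.

ΔS_cold = 135 J/K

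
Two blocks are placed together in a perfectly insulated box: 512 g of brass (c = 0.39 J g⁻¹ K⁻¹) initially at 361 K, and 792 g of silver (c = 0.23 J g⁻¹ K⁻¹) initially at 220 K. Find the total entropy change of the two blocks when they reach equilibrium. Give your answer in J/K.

Energy balance: T_f = (m₁c₁T₁ + m₂c₂T₂)/(m₁c₁ + m₂c₂) = 293.73 K.
ΔS₁ = m₁c₁ ln(T_f/T₁) = 199.68 × ln(293.73/361) = -41.17 J/K.
ΔS₂ = m₂c₂ ln(T_f/T₂) = 182.16 × ln(293.73/220) = 52.65 J/K.
ΔS_total = -41.17 + 52.65 = 11.5 J/K.

ΔS_total = 11.5 J/K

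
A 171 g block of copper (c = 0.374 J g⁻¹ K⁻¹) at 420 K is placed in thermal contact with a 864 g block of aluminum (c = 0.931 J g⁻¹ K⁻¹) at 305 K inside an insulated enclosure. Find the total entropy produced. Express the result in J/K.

ΔS_total = 3.32 J/K

Energy balance: T_f = (m₁c₁T₁ + m₂c₂T₂)/(m₁c₁ + m₂c₂) = 313.47 K.
ΔS₁ = m₁c₁ ln(T_f/T₁) = 63.954 × ln(313.47/420) = -18.71 J/K.
ΔS₂ = m₂c₂ ln(T_f/T₂) = 804.384 × ln(313.47/305) = 22.03 J/K.
ΔS_total = -18.71 + 22.03 = 3.32 J/K.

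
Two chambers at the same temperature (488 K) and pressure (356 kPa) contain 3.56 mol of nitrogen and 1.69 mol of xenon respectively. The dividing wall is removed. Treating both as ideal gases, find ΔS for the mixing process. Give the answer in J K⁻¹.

Mole fractions: x_A = 3.56/5.25 = 0.678, x_B = 0.322.
ΔS_mix = −R(n_A ln x_A + n_B ln x_B) = −8.314 × (3.56 ln 0.678 + 1.69 ln 0.322) = 27.4 J/K.

ΔS_mix = 27.4 J/K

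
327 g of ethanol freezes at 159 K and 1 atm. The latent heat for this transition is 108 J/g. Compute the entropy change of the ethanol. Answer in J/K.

ΔS = -222 J/K

Heat released by the substance: Q = −mL = −327 × 108 = −35316 J.
At constant T, ΔS = Q_rev/T = −35316 / 159 = -222 J/K.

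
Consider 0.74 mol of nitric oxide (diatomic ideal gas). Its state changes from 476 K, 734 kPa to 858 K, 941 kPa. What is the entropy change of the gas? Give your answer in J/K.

ΔS = nC_p ln(T₂/T₁) − nR ln(P₂/P₁), with C_p = 7R/2 = 29.1 J mol⁻¹ K⁻¹ for a diatomic ideal gas.
ΔS = 0.74 × [29.1 × ln(858/476) − 8.314 × ln(941/734)] = 11.2 J/K.

ΔS = 11.2 J/K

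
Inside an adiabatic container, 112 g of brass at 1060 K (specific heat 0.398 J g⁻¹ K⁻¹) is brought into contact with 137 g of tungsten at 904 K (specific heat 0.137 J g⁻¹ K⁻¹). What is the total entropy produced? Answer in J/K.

Energy balance: T_f = (m₁c₁T₁ + m₂c₂T₂)/(m₁c₁ + m₂c₂) = 1013.8 K.
ΔS₁ = m₁c₁ ln(T_f/T₁) = 44.576 × ln(1013.8/1060) = -1.987 J/K.
ΔS₂ = m₂c₂ ln(T_f/T₂) = 18.769 × ln(1013.8/904) = 2.151 J/K.
ΔS_total = -1.987 + 2.151 = 0.164 J/K.

ΔS_total = 0.164 J/K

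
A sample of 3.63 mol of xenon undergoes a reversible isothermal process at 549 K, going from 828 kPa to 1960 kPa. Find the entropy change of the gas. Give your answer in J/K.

For an isothermal ideal gas ΔS_gas = nR ln(P₁/P₂) = 3.63 × 8.314 × ln(828/1960) = -26 J/K.

ΔS_gas = -26 J/K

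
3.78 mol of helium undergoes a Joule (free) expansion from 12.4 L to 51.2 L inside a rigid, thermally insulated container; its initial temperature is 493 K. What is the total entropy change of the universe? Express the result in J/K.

No heat is exchanged and no work is done, so the ideal-gas temperature stays constant.
Entropy is a state function; using a reversible isothermal path, ΔS_gas = nR ln(V₂/V₁) = 3.78 × 8.314 × ln(51.2/12.4) = 44.6 J/K.
The insulated surroundings exchange no heat, so ΔS_surr = 0 and ΔS_universe = ΔS_gas.

ΔS_universe = 44.6 J/K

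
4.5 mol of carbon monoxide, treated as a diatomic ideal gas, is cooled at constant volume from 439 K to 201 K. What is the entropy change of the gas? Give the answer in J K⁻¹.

At constant volume, ΔS = nC_V ln(T₂/T₁) with C_V = 5R/2 = 20.79 J mol⁻¹ K⁻¹.
ΔS = 4.5 × 20.79 × ln(201/439) = -73.1 J/K.

ΔS = -73.1 J/K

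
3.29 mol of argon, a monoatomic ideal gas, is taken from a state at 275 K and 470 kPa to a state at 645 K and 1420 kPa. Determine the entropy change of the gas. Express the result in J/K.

ΔS = nC_p ln(T₂/T₁) − nR ln(P₂/P₁), with C_p = 5R/2 = 20.79 J mol⁻¹ K⁻¹ for a monoatomic ideal gas.
ΔS = 3.29 × [20.79 × ln(645/275) − 8.314 × ln(1420/470)] = 28.1 J/K.

ΔS = 28.1 J/K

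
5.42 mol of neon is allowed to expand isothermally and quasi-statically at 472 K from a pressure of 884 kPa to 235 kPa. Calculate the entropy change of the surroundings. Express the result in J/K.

For an isothermal ideal gas ΔS_gas = nR ln(P₁/P₂) = 5.42 × 8.314 × ln(884/235) = 59.7 J/K.
The process is reversible, so ΔS_surr = −ΔS_gas = -59.7 J/K and ΔS_universe = 0.

ΔS_surr = -59.7 J/K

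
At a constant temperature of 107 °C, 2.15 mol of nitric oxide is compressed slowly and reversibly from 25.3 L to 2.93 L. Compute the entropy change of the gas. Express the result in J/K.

ΔS_gas = -38.5 J/K

For an isothermal ideal gas ΔS_gas = nR ln(V₂/V₁) = 2.15 × 8.314 × ln(2.93/25.3) = -38.5 J/K.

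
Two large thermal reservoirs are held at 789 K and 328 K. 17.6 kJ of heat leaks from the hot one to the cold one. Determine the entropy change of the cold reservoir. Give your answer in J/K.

ΔS_cold = 53.7 J/K

The cold reservoir gains heat Q, so ΔS_cold = +Q/T_C = 17600/328 = 53.7 J/K.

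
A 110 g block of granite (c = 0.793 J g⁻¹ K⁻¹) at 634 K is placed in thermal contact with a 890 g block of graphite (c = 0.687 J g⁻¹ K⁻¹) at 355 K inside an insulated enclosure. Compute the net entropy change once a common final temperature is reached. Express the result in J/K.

Energy balance: T_f = (m₁c₁T₁ + m₂c₂T₂)/(m₁c₁ + m₂c₂) = 389.83 K.
ΔS₁ = m₁c₁ ln(T_f/T₁) = 87.23 × ln(389.83/634) = -42.42 J/K.
ΔS₂ = m₂c₂ ln(T_f/T₂) = 611.43 × ln(389.83/355) = 57.23 J/K.
ΔS_total = -42.42 + 57.23 = 14.8 J/K.

ΔS_total = 14.8 J/K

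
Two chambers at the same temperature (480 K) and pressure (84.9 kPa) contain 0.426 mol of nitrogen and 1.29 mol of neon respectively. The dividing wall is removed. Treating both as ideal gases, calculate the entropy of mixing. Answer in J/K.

ΔS_mix = 8 J/K

Mole fractions: x_A = 0.426/1.72 = 0.248, x_B = 0.752.
ΔS_mix = −R(n_A ln x_A + n_B ln x_B) = −8.314 × (0.426 ln 0.248 + 1.29 ln 0.752) = 8 J/K.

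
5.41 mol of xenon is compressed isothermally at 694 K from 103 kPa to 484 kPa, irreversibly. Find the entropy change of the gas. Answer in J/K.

ΔS_gas = -69.6 J/K

Entropy is a state function, so ΔS_gas depends only on the end states.
For an isothermal ideal gas ΔS_gas = nR ln(P₁/P₂) = 5.41 × 8.314 × ln(103/484) = -69.6 J/K.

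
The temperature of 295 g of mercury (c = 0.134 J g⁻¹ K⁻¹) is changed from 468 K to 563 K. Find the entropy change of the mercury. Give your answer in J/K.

ΔS = ∫dQ_rev/T = m c ln(T₂/T₁) = 295 × 0.134 × ln(563/468) = 7.31 J/K.

ΔS = 7.31 J/K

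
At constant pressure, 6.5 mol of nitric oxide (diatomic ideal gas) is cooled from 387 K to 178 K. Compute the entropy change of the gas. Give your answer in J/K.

At constant pressure, ΔS = nC_p ln(T₂/T₁) with C_p = 7R/2 = 29.1 J mol⁻¹ K⁻¹.
ΔS = 6.5 × 29.1 × ln(178/387) = -147 J/K.

ΔS = -147 J/K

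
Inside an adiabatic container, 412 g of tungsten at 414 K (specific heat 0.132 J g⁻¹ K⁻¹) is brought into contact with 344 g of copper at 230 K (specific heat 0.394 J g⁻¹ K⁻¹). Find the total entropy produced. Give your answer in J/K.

ΔS_total = 7.21 J/K

Energy balance: T_f = (m₁c₁T₁ + m₂c₂T₂)/(m₁c₁ + m₂c₂) = 282.69 K.
ΔS₁ = m₁c₁ ln(T_f/T₁) = 54.384 × ln(282.69/414) = -20.75 J/K.
ΔS₂ = m₂c₂ ln(T_f/T₂) = 135.536 × ln(282.69/230) = 27.96 J/K.
ΔS_total = -20.75 + 27.96 = 7.21 J/K.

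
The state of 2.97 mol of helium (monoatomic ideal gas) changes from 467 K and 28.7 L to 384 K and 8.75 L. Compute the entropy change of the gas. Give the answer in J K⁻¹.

ΔS = -36.6 J/K

Entropy is a state function: ΔS = nC_V ln(T₂/T₁) + nR ln(V₂/V₁), with C_V = 3R/2 = 12.47 J mol⁻¹ K⁻¹ for a monoatomic ideal gas.
ΔS = 2.97 × [12.47 × ln(384/467) + 8.314 × ln(8.75/28.7)] = -36.6 J/K.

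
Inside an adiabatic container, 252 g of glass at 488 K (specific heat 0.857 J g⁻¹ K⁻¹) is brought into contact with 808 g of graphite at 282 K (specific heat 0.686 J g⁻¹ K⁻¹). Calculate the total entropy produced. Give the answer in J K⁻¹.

ΔS_total = 25.1 J/K

Energy balance: T_f = (m₁c₁T₁ + m₂c₂T₂)/(m₁c₁ + m₂c₂) = 339.76 K.
ΔS₁ = m₁c₁ ln(T_f/T₁) = 215.964 × ln(339.76/488) = -78.2 J/K.
ΔS₂ = m₂c₂ ln(T_f/T₂) = 554.288 × ln(339.76/282) = 103.3 J/K.
ΔS_total = -78.2 + 103.3 = 25.1 J/K.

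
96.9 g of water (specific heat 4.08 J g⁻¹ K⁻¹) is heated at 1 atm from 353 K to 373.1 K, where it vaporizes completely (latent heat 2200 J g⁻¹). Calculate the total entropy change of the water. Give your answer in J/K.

ΔS = 593 J/K

Warming step: ΔS₁ = m c ln(T_tr/T_i) = 96.9 × 4.08 × ln(373.1/353) = 21.89 J/K.
Phase change: ΔS₂ = +mL/T_tr = 96.9 × 2200 / 373.1 = 571.4 J/K.
ΔS_total = (21.89) + (571.4) = 593 J/K.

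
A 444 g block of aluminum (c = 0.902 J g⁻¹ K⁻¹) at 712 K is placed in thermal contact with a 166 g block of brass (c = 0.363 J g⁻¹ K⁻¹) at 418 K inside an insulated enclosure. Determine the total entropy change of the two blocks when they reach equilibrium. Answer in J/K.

Energy balance: T_f = (m₁c₁T₁ + m₂c₂T₂)/(m₁c₁ + m₂c₂) = 673.55 K.
ΔS₁ = m₁c₁ ln(T_f/T₁) = 400.488 × ln(673.55/712) = -22.234 J/K.
ΔS₂ = m₂c₂ ln(T_f/T₂) = 60.258 × ln(673.55/418) = 28.748 J/K.
ΔS_total = -22.234 + 28.748 = 6.51 J/K.

ΔS_total = 6.51 J/K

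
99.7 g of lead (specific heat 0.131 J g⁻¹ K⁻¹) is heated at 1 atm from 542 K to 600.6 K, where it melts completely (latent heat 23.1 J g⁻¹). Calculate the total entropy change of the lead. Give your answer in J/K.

ΔS = 5.18 J/K

Warming step: ΔS₁ = m c ln(T_tr/T_i) = 99.7 × 0.131 × ln(600.6/542) = 1.341 J/K.
Phase change: ΔS₂ = +mL/T_tr = 99.7 × 23.1 / 600.6 = 3.835 J/K.
ΔS_total = (1.341) + (3.835) = 5.18 J/K.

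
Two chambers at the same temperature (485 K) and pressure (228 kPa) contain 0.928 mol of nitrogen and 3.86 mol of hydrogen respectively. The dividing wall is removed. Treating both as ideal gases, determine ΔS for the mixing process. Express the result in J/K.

Mole fractions: x_A = 0.928/4.79 = 0.194, x_B = 0.806.
ΔS_mix = −R(n_A ln x_A + n_B ln x_B) = −8.314 × (0.928 ln 0.194 + 3.86 ln 0.806) = 19.6 J/K.

ΔS_mix = 19.6 J/K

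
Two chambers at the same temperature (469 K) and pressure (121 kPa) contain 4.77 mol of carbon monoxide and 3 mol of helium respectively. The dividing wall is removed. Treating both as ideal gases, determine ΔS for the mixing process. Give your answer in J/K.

ΔS_mix = 43.1 J/K

Mole fractions: x_A = 4.77/7.77 = 0.614, x_B = 0.386.
ΔS_mix = −R(n_A ln x_A + n_B ln x_B) = −8.314 × (4.77 ln 0.614 + 3 ln 0.386) = 43.1 J/K.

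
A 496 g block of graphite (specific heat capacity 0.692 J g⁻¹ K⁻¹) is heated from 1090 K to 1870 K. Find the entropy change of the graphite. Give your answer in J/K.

ΔS = ∫dQ_rev/T = m c ln(T₂/T₁) = 496 × 0.692 × ln(1870/1090) = 185 J/K.

ΔS = 185 J/K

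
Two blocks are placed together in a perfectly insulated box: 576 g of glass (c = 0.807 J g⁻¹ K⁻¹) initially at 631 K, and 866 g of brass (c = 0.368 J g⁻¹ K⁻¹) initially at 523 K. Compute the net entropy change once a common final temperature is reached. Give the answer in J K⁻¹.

Energy balance: T_f = (m₁c₁T₁ + m₂c₂T₂)/(m₁c₁ + m₂c₂) = 587.07 K.
ΔS₁ = m₁c₁ ln(T_f/T₁) = 464.832 × ln(587.07/631) = -33.54 J/K.
ΔS₂ = m₂c₂ ln(T_f/T₂) = 318.688 × ln(587.07/523) = 36.83 J/K.
ΔS_total = -33.54 + 36.83 = 3.29 J/K.

ΔS_total = 3.29 J/K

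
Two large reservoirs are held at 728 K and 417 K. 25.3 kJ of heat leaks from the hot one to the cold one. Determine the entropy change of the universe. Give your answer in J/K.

ΔS_hot = −Q/T_H = −25300/728 = -34.75 J/K and ΔS_cold = +Q/T_C = 25300/417 = 60.67 J/K.
ΔS_total = -34.75 + 60.67 = 25.9 J/K, positive as the second law requires.

ΔS_total = 25.9 J/K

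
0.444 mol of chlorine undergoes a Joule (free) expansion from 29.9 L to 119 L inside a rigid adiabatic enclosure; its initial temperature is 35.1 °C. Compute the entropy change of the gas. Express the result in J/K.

ΔS_gas = 5.1 J/K

No heat is exchanged and no work is done, so the ideal-gas temperature stays constant.
Entropy is a state function; using a reversible isothermal path, ΔS_gas = nR ln(V₂/V₁) = 0.444 × 8.314 × ln(119/29.9) = 5.1 J/K.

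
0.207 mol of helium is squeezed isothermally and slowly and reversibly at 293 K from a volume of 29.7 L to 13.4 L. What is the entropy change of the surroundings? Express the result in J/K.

ΔS_surr = 1.37 J/K

For an isothermal ideal gas ΔS_gas = nR ln(V₂/V₁) = 0.207 × 8.314 × ln(13.4/29.7) = -1.37 J/K.
The process is reversible, so ΔS_surr = −ΔS_gas = 1.37 J/K and ΔS_universe = 0.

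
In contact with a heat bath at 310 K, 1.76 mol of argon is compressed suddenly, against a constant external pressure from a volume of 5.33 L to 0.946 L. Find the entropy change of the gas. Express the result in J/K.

ΔS_gas = -25.3 J/K

Entropy is a state function, so ΔS_gas depends only on the end states.
For an isothermal ideal gas ΔS_gas = nR ln(V₂/V₁) = 1.76 × 8.314 × ln(0.946/5.33) = -25.3 J/K.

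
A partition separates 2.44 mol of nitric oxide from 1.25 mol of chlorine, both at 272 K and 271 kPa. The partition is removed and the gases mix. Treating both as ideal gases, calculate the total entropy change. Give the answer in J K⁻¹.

Mole fractions: x_A = 2.44/3.69 = 0.661, x_B = 0.339.
ΔS_mix = −R(n_A ln x_A + n_B ln x_B) = −8.314 × (2.44 ln 0.661 + 1.25 ln 0.339) = 19.6 J/K.

ΔS_mix = 19.6 J/K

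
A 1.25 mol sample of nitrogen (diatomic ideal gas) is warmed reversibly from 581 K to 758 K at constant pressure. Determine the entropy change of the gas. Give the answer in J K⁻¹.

ΔS = 9.67 J/K

At constant pressure, ΔS = nC_p ln(T₂/T₁) with C_p = 7R/2 = 29.1 J mol⁻¹ K⁻¹.
ΔS = 1.25 × 29.1 × ln(758/581) = 9.67 J/K.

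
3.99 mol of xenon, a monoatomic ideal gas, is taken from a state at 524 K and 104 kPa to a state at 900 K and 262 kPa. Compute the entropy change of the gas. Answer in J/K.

ΔS = 14.2 J/K

ΔS = nC_p ln(T₂/T₁) − nR ln(P₂/P₁), with C_p = 5R/2 = 20.79 J mol⁻¹ K⁻¹ for a monoatomic ideal gas.
ΔS = 3.99 × [20.79 × ln(900/524) − 8.314 × ln(262/104)] = 14.2 J/K.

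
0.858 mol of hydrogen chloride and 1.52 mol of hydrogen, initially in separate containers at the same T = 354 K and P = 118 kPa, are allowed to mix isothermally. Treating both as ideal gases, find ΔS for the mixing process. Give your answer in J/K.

ΔS_mix = 12.9 J/K

Mole fractions: x_A = 0.858/2.38 = 0.361, x_B = 0.639.
ΔS_mix = −R(n_A ln x_A + n_B ln x_B) = −8.314 × (0.858 ln 0.361 + 1.52 ln 0.639) = 12.9 J/K.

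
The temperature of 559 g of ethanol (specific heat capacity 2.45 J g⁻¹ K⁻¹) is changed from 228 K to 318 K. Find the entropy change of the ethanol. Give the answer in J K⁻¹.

ΔS = 456 J/K

ΔS = ∫dQ_rev/T = m c ln(T₂/T₁) = 559 × 2.45 × ln(318/228) = 456 J/K.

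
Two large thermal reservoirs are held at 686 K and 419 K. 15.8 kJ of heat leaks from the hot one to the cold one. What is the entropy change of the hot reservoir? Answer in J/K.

ΔS_hot = -23 J/K

The hot reservoir loses heat Q, so ΔS_hot = −Q/T_H = −15800/686 = -23 J/K.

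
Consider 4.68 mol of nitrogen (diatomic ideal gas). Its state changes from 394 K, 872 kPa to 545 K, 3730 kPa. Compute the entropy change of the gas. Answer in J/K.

ΔS = -12.4 J/K

ΔS = nC_p ln(T₂/T₁) − nR ln(P₂/P₁), with C_p = 7R/2 = 29.1 J mol⁻¹ K⁻¹ for a diatomic ideal gas.
ΔS = 4.68 × [29.1 × ln(545/394) − 8.314 × ln(3730/872)] = -12.4 J/K.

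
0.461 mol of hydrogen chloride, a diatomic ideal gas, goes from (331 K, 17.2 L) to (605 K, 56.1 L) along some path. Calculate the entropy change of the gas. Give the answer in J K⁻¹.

Entropy is a state function: ΔS = nC_V ln(T₂/T₁) + nR ln(V₂/V₁), with C_V = 5R/2 = 20.79 J mol⁻¹ K⁻¹ for a diatomic ideal gas.
ΔS = 0.461 × [20.79 × ln(605/331) + 8.314 × ln(56.1/17.2)] = 10.3 J/K.

ΔS = 10.3 J/K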